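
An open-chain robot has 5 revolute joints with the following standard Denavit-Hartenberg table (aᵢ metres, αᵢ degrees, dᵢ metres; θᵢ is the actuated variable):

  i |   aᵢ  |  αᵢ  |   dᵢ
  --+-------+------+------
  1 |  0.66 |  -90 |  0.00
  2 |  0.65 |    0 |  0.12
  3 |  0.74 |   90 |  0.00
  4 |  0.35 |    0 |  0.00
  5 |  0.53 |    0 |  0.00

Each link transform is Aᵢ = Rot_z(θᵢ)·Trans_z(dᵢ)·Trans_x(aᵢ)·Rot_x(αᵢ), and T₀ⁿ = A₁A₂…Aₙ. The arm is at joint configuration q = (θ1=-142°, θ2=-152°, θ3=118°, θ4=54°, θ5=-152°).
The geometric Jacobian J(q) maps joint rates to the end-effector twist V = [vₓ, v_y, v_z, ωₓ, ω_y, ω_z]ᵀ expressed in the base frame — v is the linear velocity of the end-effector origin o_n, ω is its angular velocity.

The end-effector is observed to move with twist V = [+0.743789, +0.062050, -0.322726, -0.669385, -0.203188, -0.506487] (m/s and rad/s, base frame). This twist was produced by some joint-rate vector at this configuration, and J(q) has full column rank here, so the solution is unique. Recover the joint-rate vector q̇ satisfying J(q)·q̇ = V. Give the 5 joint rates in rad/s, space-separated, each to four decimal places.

0.4610 -0.3500 0.0980 -0.2430 -0.9240

o_n = [-0.7124, -0.4022, 0.7928]
J₁: ẑ×o_n = [0.4022, -0.7124, 0.0000], ω = ẑ
J2: z=[0.6157, -0.7880, 0.0000] o=[-0.5201, -0.4063, 0.0000] → [-0.6247, -0.4881, -0.1490, 0.6157, -0.7880, 0.0000]
J3: z=[0.6157, -0.7880, 0.0000] o=[0.0060, -0.1476, 0.3052] → [-0.3842, -0.3002, -0.7229, 0.6157, -0.7880, 0.0000]
J4: z=[0.4407, 0.3443, 0.8290] o=[-0.4774, -0.5253, 0.7190] → [-0.0766, -0.2273, 0.1351, 0.4407, 0.3443, 0.8290]
J5: z=[0.4407, 0.3443, 0.8290] o=[-0.4375, -0.8534, 0.8340] → [-0.3883, -0.2098, 0.2935, 0.4407, 0.3443, 0.8290]
q̇ = J⁺·V = [0.4610, -0.3500, 0.0980, -0.2430, -0.9240]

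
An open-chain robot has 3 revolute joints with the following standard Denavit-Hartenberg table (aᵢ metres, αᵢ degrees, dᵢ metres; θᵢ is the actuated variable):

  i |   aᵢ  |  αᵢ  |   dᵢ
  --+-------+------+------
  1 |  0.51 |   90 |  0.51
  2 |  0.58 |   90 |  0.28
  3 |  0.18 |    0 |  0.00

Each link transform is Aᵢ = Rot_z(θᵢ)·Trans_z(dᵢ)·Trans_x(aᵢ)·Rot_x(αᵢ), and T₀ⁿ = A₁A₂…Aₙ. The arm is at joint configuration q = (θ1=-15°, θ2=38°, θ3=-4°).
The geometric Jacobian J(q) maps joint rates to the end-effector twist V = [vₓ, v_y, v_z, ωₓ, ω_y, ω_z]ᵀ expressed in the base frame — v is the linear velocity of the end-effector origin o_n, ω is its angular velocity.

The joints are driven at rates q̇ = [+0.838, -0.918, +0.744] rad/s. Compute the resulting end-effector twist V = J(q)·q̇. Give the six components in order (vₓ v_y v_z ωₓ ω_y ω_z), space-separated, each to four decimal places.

o_n = [1.0016, -0.5452, 0.9776]
J₁: ẑ×o_n = [0.5452, 1.0016, -0.0000], ω = ẑ
J2: z=[-0.2588, -0.9659, 0.0000] o=[0.4926, -0.1320, 0.5100] → [-0.4517, 0.1210, 0.5985, -0.2588, -0.9659, 0.0000]
J3: z=[0.5947, -0.1593, -0.7880] o=[0.8616, -0.5207, 0.8671] → [-0.0369, -0.1760, 0.0077, 0.5947, -0.1593, -0.7880]
V = J·q̇ = [0.8441, 0.5972, -0.5437, 0.6800, 0.7682, 0.2517]

0.8441 0.5972 -0.5437 0.6800 0.7682 0.2517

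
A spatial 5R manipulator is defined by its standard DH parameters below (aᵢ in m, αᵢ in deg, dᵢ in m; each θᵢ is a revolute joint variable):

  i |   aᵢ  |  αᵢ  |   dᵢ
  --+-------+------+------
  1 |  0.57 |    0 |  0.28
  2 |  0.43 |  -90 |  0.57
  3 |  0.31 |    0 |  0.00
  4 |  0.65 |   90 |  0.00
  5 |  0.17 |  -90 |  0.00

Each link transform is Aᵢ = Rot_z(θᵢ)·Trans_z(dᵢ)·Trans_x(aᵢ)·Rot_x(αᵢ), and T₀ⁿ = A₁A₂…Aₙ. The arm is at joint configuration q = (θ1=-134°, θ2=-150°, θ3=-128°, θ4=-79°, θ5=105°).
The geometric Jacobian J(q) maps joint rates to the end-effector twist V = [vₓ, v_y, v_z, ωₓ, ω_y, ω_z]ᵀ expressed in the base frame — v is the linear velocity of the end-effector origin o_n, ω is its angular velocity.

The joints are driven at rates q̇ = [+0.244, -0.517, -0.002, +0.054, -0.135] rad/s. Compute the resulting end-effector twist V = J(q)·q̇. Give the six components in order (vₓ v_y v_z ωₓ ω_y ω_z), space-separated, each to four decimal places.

o_n = [-0.6281, -0.6622, 0.8192]
J₁: ẑ×o_n = [0.6622, -0.6281, 0.0000], ω = ẑ
J2: z=[0.0000, 0.0000, 1.0000] o=[-0.3960, -0.4100, 0.2800] → [0.2521, -0.2321, 0.0000, 0.0000, 0.0000, 1.0000]
J3: z=[-0.9703, 0.2419, 0.0000] o=[-0.2919, 0.0072, 0.8500] → [-0.0075, -0.0299, 0.7308, -0.9703, 0.2419, 0.0000]
J4: z=[-0.9703, 0.2419, 0.0000] o=[-0.3381, -0.1780, 1.0943] → [-0.0666, -0.2669, 0.5400, -0.9703, 0.2419, 0.0000]
J5: z=[0.1098, 0.4405, -0.8910] o=[-0.4782, -0.7399, 0.7992] → [0.0781, 0.1313, 0.0745, 0.1098, 0.4405, -0.8910]
V = J·q̇ = [0.0171, -0.0653, 0.0176, -0.0653, -0.0469, -0.1527]

0.0171 -0.0653 0.0176 -0.0653 -0.0469 -0.1527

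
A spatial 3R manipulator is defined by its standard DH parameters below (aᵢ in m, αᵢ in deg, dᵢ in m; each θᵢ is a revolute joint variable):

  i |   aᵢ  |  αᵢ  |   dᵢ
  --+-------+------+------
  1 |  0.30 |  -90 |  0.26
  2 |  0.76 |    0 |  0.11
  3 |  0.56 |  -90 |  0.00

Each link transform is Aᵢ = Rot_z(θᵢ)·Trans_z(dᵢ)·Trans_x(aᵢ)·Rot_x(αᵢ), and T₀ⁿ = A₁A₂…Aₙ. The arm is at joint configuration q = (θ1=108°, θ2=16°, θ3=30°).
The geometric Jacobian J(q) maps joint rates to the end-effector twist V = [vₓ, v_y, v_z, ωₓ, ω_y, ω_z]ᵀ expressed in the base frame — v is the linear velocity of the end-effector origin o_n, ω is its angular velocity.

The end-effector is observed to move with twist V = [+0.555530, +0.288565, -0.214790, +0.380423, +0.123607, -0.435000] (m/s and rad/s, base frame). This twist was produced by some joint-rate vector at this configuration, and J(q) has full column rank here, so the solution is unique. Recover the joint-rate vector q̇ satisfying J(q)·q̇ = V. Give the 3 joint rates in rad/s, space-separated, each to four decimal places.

-0.4350 0.5070 -0.9070

o_n = [-0.5433, 1.3161, -0.3523]
J₁: ẑ×o_n = [-1.3161, -0.5433, 0.0000], ω = ẑ
J2: z=[-0.9511, -0.3090, 0.0000] o=[-0.0927, 0.2853, 0.2600] → [0.1892, -0.5823, -1.1196, -0.9511, -0.3090, 0.0000]
J3: z=[-0.9511, -0.3090, 0.0000] o=[-0.4231, 0.9461, 0.0505] → [0.1245, -0.3831, -0.3890, -0.9511, -0.3090, 0.0000]
q̇ = J⁺·V = [-0.4350, 0.5070, -0.9070]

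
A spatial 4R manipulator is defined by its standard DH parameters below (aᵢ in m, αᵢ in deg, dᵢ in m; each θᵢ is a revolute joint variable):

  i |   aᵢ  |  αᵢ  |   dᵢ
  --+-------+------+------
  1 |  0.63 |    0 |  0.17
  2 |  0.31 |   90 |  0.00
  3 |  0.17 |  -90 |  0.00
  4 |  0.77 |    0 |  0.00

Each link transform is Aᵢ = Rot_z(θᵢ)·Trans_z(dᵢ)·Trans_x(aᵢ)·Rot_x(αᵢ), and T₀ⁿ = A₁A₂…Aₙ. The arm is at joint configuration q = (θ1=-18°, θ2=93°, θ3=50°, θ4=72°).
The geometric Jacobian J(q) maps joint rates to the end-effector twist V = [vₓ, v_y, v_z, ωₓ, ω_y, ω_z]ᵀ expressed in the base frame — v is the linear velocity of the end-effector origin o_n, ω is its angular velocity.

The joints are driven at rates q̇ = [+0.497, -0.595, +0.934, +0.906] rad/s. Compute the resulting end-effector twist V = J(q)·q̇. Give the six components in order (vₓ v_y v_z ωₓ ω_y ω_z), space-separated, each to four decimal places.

o_n = [0.0399, 0.5476, 0.4825]
J₁: ẑ×o_n = [-0.5476, 0.0399, 0.0000], ω = ẑ
J2: z=[0.0000, 0.0000, 1.0000] o=[0.5992, -0.1947, 0.1700] → [-0.7423, -0.5593, 0.0000, 0.0000, 0.0000, 1.0000]
J3: z=[0.9659, -0.2588, 0.0000] o=[0.6794, 0.1048, 0.1700] → [-0.0809, -0.3019, 0.2622, 0.9659, -0.2588, 0.0000]
J4: z=[-0.1983, -0.7399, 0.6428] o=[0.7077, 0.2103, 0.3002] → [-0.3517, -0.3931, -0.5610, -0.1983, -0.7399, 0.6428]
V = J·q̇ = [-0.2247, -0.2855, -0.2633, 0.7225, -0.9121, 0.4844]

-0.2247 -0.2855 -0.2633 0.7225 -0.9121 0.4844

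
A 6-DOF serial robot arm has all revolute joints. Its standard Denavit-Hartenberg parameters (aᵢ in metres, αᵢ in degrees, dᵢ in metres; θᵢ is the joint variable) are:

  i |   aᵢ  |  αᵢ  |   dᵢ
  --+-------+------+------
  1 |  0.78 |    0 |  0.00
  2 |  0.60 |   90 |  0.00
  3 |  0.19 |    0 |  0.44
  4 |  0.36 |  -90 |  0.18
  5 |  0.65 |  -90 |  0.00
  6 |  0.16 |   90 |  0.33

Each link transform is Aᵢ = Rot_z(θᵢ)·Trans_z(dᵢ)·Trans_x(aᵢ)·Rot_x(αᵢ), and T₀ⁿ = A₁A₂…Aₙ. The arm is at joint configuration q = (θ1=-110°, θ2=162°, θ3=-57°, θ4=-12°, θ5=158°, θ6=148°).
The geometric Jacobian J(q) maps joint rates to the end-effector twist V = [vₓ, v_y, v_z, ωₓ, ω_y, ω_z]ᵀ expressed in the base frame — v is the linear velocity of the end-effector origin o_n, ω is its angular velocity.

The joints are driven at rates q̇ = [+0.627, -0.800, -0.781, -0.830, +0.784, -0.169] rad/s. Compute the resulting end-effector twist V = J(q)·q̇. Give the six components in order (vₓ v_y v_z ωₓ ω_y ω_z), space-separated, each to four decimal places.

o_n = [0.6424, -0.7604, 0.0348]
J₁: ẑ×o_n = [0.7604, 0.6424, -0.0000], ω = ẑ
J2: z=[0.0000, 0.0000, 1.0000] o=[-0.2668, -0.7330, 0.0000] → [0.0274, 0.9092, -0.0000, 0.0000, 0.0000, 1.0000]
J3: z=[0.7880, -0.6157, 0.0000] o=[0.1026, -0.2602, 0.0000] → [-0.0214, -0.0274, -0.0619, 0.7880, -0.6157, 0.0000]
J4: z=[0.7880, -0.6157, 0.0000] o=[0.5131, -0.4495, -0.1593] → [-0.1195, -0.1530, -0.1653, 0.7880, -0.6157, 0.0000]
J5: z=[0.5748, 0.7357, 0.3584] o=[0.7343, -0.4587, -0.4954] → [0.4982, -0.3377, -0.1058, 0.5748, 0.7357, 0.3584]
J6: z=[0.6480, -0.6766, 0.3497] o=[0.4095, -0.4789, 0.0672] → [0.1204, 0.1025, -0.0248, 0.6480, -0.6766, 0.3497]
V = J·q̇ = [0.9410, -0.4583, 0.1068, -0.9284, 1.6829, 0.0489]

0.9410 -0.4583 0.1068 -0.9284 1.6829 0.0489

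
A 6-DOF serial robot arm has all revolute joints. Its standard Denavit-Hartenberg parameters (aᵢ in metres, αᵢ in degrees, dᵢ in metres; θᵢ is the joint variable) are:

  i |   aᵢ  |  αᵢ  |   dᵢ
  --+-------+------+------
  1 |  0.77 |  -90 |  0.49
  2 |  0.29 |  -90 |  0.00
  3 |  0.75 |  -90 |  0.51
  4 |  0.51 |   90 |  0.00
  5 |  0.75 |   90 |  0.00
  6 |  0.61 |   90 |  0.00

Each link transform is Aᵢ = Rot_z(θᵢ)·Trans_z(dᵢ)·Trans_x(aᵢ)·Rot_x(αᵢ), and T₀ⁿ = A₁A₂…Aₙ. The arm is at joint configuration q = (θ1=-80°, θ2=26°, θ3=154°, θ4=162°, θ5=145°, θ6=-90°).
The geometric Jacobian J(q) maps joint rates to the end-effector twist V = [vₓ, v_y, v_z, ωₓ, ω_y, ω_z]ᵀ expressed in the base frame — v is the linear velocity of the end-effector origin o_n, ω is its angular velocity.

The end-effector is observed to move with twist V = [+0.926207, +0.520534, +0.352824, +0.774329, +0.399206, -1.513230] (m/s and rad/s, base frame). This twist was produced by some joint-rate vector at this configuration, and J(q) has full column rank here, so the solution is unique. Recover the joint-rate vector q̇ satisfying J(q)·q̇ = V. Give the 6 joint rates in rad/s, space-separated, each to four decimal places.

o_n = [0.0669, 0.1790, -0.3029]
J₁: ẑ×o_n = [-0.1790, 0.0669, 0.0000], ω = ẑ
J2: z=[0.9848, 0.1736, 0.0000] o=[0.1337, -0.7583, 0.4900] → [-0.1377, 0.7809, 0.9346, 0.9848, 0.1736, 0.0000]
J3: z=[-0.0761, 0.4317, -0.8988] o=[0.1790, -1.0150, 0.3629] → [0.7857, 0.0500, -0.0425, -0.0761, 0.4317, -0.8988]
J4: z=[0.8167, 0.5441, 0.1922] o=[-0.2888, -0.2552, 0.2000] → [-0.3571, 0.4791, 0.1611, 0.8167, 0.5441, 0.1922]
J5: z=[-0.1044, -0.1883, 0.9766] o=[0.0006, -0.6722, 0.1505] → [-0.7459, 0.0175, -0.0763, -0.1044, -0.1883, 0.9766]
J6: z=[0.9945, -0.0233, 0.1018] o=[0.0033, 0.0641, 0.2928] → [0.0022, 0.5989, 0.1157, 0.9945, -0.0233, 0.1018]
q̇ = J⁺·V = [-0.5140, 0.3160, 0.6750, -0.0360, -0.4470, 0.5000]

-0.5140 0.3160 0.6750 -0.0360 -0.4470 0.5000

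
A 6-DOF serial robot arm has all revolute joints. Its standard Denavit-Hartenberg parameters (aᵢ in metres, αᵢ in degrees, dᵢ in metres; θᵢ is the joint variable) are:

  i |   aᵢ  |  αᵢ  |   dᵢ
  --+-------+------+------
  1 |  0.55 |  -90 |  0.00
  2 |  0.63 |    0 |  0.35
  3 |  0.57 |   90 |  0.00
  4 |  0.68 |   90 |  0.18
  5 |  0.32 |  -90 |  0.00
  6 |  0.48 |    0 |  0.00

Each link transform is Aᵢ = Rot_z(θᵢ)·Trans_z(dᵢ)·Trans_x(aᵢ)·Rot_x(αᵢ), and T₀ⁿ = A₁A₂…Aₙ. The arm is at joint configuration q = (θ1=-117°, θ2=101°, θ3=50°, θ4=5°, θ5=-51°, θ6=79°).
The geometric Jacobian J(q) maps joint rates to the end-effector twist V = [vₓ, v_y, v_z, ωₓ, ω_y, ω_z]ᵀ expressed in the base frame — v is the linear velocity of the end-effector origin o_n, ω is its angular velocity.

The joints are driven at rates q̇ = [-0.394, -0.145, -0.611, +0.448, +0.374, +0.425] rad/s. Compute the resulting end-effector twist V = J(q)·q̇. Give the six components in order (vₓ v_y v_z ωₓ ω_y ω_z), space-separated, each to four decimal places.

0.1525 -1.4648 -1.1333 -0.9938 0.4721 -1.1951

o_n = [1.2201, 0.4095, -1.2060]
J₁: ẑ×o_n = [-0.4095, 1.2201, 0.0000], ω = ẑ
J2: z=[0.8910, -0.4540, 0.0000] o=[-0.2497, -0.4901, 0.0000] → [0.5475, 1.0746, 1.4688, 0.8910, -0.4540, 0.0000]
J3: z=[0.8910, -0.4540, 0.0000] o=[0.1167, -0.5418, -0.6184] → [0.2668, 0.5236, 1.3486, 0.8910, -0.4540, 0.0000]
J4: z=[-0.2201, -0.4320, -0.8746] o=[0.3431, -0.0976, -0.8948] → [0.5780, -0.8356, 0.2672, -0.2201, -0.4320, -0.8746]
J5: z=[-0.8530, 0.5202, -0.0423] o=[0.6252, 0.3256, -1.3806] → [0.0944, 0.1238, -0.3810, -0.8530, 0.5202, -0.0423]
J6: z=[0.2292, 0.3007, -0.9258] o=[0.7753, 0.5814, -1.2604] → [-0.1428, -0.4243, -0.1732, 0.2292, 0.3007, -0.9258]
V = J·q̇ = [0.1525, -1.4648, -1.1333, -0.9938, 0.4721, -1.1951]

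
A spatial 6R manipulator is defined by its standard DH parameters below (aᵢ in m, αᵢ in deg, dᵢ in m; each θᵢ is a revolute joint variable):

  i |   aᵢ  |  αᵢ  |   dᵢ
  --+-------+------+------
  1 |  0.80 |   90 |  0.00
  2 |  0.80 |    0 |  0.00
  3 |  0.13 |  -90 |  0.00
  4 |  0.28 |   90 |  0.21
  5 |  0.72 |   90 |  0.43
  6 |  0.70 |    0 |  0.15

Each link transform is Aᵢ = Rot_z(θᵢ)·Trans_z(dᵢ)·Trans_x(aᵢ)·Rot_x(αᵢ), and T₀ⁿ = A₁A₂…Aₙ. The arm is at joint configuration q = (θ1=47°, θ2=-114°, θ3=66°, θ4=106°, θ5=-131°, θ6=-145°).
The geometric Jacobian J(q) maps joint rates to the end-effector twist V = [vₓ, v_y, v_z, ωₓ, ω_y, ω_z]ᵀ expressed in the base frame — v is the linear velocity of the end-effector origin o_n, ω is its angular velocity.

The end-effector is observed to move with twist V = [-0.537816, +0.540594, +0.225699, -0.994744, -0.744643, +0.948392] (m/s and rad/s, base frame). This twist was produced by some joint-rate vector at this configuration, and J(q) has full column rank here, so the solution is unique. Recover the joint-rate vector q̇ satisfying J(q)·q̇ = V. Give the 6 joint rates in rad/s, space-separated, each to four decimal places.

o_n = [0.4315, 0.5737, -0.7010]
J₁: ẑ×o_n = [-0.5737, 0.4315, 0.0000], ω = ẑ
J2: z=[0.7314, -0.6820, 0.0000] o=[0.5456, 0.5851, 0.0000] → [0.4781, 0.5127, -0.0861, 0.7314, -0.6820, 0.0000]
J3: z=[0.7314, -0.6820, 0.0000] o=[0.3237, 0.3471, -0.7308] → [-0.0203, -0.0218, 0.2393, 0.7314, -0.6820, 0.0000]
J4: z=[0.5068, 0.5435, 0.6691] o=[0.3830, 0.4107, -0.8274] → [-0.0404, -0.0317, 0.0563, 0.5068, 0.5435, 0.6691]
J5: z=[0.2371, 0.6584, -0.7144] o=[0.2574, 0.6707, -0.6296] → [-0.1163, -0.1074, -0.1376, 0.2371, 0.6584, -0.7144]
J6: z=[0.9580, -0.0364, 0.2844] o=[0.4754, 0.4125, -1.3971] → [-0.0712, -0.6794, 0.1529, 0.9580, -0.0364, 0.2844]
q̇ = J⁺·V = [0.6640, -0.6490, 0.7080, -0.2390, -0.9130, -0.7310]

0.6640 -0.6490 0.7080 -0.2390 -0.9130 -0.7310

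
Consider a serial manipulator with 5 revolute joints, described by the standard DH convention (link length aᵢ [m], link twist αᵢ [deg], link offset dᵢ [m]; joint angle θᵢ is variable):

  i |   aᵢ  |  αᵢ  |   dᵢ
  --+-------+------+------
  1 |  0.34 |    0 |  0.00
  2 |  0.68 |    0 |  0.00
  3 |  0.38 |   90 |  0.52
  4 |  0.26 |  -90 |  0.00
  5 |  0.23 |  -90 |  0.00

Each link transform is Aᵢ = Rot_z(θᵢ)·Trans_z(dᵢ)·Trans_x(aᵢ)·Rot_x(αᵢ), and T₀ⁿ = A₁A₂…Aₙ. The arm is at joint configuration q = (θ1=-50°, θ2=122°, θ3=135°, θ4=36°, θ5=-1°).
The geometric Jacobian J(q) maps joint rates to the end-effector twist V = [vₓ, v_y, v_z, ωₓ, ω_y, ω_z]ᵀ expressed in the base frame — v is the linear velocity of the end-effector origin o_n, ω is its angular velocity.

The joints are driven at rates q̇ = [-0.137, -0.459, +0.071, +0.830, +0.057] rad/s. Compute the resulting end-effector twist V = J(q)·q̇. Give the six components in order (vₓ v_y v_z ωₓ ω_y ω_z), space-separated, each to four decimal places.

o_n = [-0.2649, 0.0374, 0.8080]
J₁: ẑ×o_n = [-0.0374, -0.2649, 0.0000], ω = ẑ
J2: z=[0.0000, 0.0000, 1.0000] o=[0.2185, -0.2605, 0.0000] → [-0.2978, -0.4835, 0.0000, 0.0000, 0.0000, 1.0000]
J3: z=[0.0000, 0.0000, 1.0000] o=[0.4287, 0.3863, 0.0000] → [0.3489, -0.6936, 0.0000, 0.0000, 0.0000, 1.0000]
J4: z=[-0.4540, 0.8910, 0.0000] o=[0.0901, 0.2137, 0.5200] → [0.2566, 0.1307, 0.3964, -0.4540, 0.8910, 0.0000]
J5: z=[0.5237, 0.2668, 0.8090] o=[-0.0973, 0.1183, 0.6728] → [0.1015, -0.2064, 0.0024, 0.5237, 0.2668, 0.8090]
V = J·q̇ = [0.3854, 0.3057, 0.3291, -0.3470, 0.7547, -0.4789]

0.3854 0.3057 0.3291 -0.3470 0.7547 -0.4789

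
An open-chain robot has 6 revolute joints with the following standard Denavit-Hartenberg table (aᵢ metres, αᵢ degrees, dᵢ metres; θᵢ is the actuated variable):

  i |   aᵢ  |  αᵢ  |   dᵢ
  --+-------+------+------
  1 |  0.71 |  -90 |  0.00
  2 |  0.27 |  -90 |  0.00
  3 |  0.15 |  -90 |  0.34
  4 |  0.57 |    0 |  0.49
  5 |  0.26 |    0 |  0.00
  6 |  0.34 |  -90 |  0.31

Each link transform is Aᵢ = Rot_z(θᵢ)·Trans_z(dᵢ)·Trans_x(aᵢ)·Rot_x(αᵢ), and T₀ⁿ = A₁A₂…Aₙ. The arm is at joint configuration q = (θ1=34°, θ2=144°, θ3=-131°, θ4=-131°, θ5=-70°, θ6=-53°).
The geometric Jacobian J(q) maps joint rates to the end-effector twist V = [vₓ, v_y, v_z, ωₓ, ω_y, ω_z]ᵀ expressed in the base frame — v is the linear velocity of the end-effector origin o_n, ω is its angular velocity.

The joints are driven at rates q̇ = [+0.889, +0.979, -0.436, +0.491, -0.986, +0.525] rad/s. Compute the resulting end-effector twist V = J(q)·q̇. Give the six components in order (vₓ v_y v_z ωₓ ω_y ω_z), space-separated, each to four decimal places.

-0.4236 -0.0859 1.3599 -0.3612 0.9610 0.5230

o_n = [-0.4716, -0.1952, -0.4464]
J₁: ẑ×o_n = [0.1952, -0.4716, 0.0000], ω = ẑ
J2: z=[-0.5592, 0.8290, 0.0000] o=[0.5886, 0.3970, 0.0000] → [-0.3701, -0.2496, 1.2102, -0.5592, 0.8290, 0.0000]
J3: z=[-0.4873, -0.3287, 0.8090] o=[0.4075, 0.2749, -0.1587] → [0.4749, -0.8514, -0.0599, -0.4873, -0.3287, 0.8090]
J4: z=[-0.8731, 0.2025, -0.4436] o=[0.2445, 0.3015, 0.1742] → [-0.3460, -0.2241, 0.5787, -0.8731, 0.2025, -0.4436]
J5: z=[-0.8731, 0.2025, -0.4436] o=[-0.3996, -0.0857, 0.1607] → [-0.1715, -0.4980, 0.1102, -0.8731, 0.2025, -0.4436]
J6: z=[-0.8731, 0.2025, -0.4436] o=[-0.3586, -0.2789, -0.0083] → [-0.0515, -0.3323, -0.0502, -0.8731, 0.2025, -0.4436]
V = J·q̇ = [-0.4236, -0.0859, 1.3599, -0.3612, 0.9610, 0.5230]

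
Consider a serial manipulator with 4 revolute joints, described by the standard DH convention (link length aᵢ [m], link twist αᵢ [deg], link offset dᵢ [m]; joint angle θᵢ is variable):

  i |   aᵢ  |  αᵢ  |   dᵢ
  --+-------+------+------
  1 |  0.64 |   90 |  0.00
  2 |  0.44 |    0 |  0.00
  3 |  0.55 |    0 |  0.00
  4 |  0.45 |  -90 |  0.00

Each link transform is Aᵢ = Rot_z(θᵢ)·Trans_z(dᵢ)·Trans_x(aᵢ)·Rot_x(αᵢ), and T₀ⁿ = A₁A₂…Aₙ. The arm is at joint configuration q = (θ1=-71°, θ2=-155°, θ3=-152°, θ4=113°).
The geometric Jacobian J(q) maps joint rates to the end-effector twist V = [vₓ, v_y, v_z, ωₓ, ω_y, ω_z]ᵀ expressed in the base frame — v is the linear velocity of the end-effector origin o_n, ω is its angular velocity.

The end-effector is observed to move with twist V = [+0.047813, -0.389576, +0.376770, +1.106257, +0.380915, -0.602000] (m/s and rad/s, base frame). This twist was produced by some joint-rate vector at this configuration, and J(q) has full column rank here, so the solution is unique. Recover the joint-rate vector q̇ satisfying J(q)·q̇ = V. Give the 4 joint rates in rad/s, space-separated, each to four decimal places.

-0.6020 -0.2290 -0.4520 -0.4890

o_n = [0.0441, -0.1282, 0.3622]
J₁: ẑ×o_n = [0.1282, 0.0441, -0.0000], ω = ẑ
J2: z=[-0.9455, -0.3256, 0.0000] o=[0.2084, -0.6051, 0.0000] → [-0.1179, 0.3424, -0.5044, -0.9455, -0.3256, 0.0000]
J3: z=[-0.9455, -0.3256, 0.0000] o=[0.0785, -0.2281, -0.1860] → [-0.1784, 0.5183, -0.1056, -0.9455, -0.3256, 0.0000]
J4: z=[-0.9455, -0.3256, 0.0000] o=[0.1863, -0.5410, 0.2533] → [-0.0354, 0.1029, -0.4366, -0.9455, -0.3256, 0.0000]
q̇ = J⁺·V = [-0.6020, -0.2290, -0.4520, -0.4890]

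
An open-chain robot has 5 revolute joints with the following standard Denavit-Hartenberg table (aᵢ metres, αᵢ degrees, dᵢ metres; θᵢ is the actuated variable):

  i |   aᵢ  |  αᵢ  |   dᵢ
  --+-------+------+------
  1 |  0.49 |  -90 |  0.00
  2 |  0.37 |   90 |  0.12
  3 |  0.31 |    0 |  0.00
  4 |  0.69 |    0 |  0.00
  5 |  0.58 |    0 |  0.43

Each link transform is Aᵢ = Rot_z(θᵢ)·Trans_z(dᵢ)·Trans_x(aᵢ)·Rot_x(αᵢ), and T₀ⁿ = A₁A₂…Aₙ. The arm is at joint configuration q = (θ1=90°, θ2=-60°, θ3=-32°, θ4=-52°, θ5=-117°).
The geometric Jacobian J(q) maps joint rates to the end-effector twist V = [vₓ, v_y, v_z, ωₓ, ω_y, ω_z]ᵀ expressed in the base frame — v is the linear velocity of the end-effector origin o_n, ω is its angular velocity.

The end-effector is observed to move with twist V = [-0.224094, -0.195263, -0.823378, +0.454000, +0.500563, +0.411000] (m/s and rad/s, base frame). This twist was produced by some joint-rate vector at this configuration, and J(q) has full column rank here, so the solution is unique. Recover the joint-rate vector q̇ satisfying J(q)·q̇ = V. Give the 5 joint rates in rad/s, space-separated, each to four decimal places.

o_n = [0.5226, 0.1994, 0.3566]
J₁: ẑ×o_n = [-0.1994, 0.5226, 0.0000], ω = ẑ
J2: z=[-1.0000, 0.0000, 0.0000] o=[0.0000, 0.4900, 0.0000] → [0.0000, 0.3566, 0.2906, -1.0000, 0.0000, 0.0000]
J3: z=[-0.0000, -0.8660, 0.5000] o=[-0.1200, 0.6750, 0.3204] → [0.2065, 0.3213, 0.5565, -0.0000, -0.8660, 0.5000]
J4: z=[-0.0000, -0.8660, 0.5000] o=[0.0443, 0.8064, 0.5481] → [0.4694, 0.2392, 0.4143, -0.0000, -0.8660, 0.5000]
J5: z=[-0.0000, -0.8660, 0.5000] o=[0.7305, 0.8425, 0.6106] → [0.5415, -0.1039, -0.1800, -0.0000, -0.8660, 0.5000]
q̇ = J⁺·V = [0.7000, -0.4540, -0.5370, -0.6730, 0.6320]

0.7000 -0.4540 -0.5370 -0.6730 0.6320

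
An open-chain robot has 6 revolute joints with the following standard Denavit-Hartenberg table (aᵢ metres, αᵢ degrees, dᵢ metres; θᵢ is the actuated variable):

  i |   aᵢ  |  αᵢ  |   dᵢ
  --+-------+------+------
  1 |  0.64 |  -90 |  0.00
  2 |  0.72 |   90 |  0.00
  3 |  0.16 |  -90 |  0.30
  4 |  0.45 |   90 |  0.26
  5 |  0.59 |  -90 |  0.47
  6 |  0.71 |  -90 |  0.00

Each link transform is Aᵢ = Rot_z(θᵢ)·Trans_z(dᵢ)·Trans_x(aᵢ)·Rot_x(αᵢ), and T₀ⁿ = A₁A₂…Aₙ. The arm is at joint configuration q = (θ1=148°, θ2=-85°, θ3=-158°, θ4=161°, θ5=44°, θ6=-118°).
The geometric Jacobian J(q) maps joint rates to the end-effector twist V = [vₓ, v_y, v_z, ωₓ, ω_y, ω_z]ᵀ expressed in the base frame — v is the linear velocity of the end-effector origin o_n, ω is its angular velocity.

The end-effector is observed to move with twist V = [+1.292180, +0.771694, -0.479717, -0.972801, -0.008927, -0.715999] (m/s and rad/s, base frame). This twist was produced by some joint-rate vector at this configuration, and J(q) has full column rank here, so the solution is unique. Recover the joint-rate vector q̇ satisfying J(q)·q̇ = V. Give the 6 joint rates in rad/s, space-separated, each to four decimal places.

o_n = [-1.2122, 1.2000, 0.8752]
J₁: ẑ×o_n = [-1.2000, -1.2122, 0.0000], ω = ẑ
J2: z=[-0.5299, -0.8480, 0.0000] o=[-0.5428, 0.3391, 0.0000] → [-0.7422, 0.4638, -1.0239, -0.5299, -0.8480, 0.0000]
J3: z=[0.8448, -0.5279, 0.0872] o=[-0.5960, 0.3724, 0.7173] → [-0.1555, -0.1871, 0.3739, 0.8448, -0.5279, 0.0872]
J4: z=[0.4636, 0.8036, 0.3732] o=[-0.2998, 0.2580, 0.5956] → [-0.1269, -0.4701, 1.1700, 0.4636, 0.8036, 0.3732]
J5: z=[-0.7119, 0.5886, -0.3831] o=[-0.4166, 0.4273, 1.0729] → [0.1797, 0.1641, -0.0818, -0.7119, 0.5886, -0.3831]
J6: z=[0.7000, 0.6392, -0.3185] o=[-0.7851, 0.9960, 1.4044] → [-0.2733, 0.5065, 0.4158, 0.7000, 0.6392, -0.3185]
q̇ = J⁺·V = [-0.7860, -0.0890, -0.5770, -0.0830, 0.1040, -0.6000]

-0.7860 -0.0890 -0.5770 -0.0830 0.1040 -0.6000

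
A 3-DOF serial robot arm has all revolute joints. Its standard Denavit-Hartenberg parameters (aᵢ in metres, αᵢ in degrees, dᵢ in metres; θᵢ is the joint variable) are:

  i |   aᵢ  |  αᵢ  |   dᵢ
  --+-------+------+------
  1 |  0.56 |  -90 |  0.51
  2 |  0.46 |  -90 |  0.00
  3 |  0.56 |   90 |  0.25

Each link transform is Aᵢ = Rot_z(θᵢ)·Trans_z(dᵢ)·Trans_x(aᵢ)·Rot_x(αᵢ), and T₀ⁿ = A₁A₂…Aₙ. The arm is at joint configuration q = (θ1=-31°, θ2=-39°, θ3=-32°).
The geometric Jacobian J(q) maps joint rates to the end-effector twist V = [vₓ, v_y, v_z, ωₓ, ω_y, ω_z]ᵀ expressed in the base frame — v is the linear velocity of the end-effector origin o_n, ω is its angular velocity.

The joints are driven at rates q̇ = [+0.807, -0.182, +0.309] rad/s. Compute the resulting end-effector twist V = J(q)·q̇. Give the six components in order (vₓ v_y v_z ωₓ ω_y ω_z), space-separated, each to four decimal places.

o_n = [1.3905, -0.4893, 0.9041]
J₁: ẑ×o_n = [0.4893, 1.3905, -0.0000], ω = ẑ
J2: z=[0.5150, 0.8572, 0.0000] o=[0.4800, -0.2884, 0.5100] → [0.3378, -0.2030, -0.8839, 0.5150, 0.8572, 0.0000]
J3: z=[0.5394, -0.3241, -0.7771] o=[0.7864, -0.4725, 0.7995] → [-0.0469, -0.5259, 0.1868, 0.5394, -0.3241, -0.7771]
V = J·q̇ = [0.3189, 0.9966, 0.2186, 0.0729, -0.2562, 0.5669]

0.3189 0.9966 0.2186 0.0729 -0.2562 0.5669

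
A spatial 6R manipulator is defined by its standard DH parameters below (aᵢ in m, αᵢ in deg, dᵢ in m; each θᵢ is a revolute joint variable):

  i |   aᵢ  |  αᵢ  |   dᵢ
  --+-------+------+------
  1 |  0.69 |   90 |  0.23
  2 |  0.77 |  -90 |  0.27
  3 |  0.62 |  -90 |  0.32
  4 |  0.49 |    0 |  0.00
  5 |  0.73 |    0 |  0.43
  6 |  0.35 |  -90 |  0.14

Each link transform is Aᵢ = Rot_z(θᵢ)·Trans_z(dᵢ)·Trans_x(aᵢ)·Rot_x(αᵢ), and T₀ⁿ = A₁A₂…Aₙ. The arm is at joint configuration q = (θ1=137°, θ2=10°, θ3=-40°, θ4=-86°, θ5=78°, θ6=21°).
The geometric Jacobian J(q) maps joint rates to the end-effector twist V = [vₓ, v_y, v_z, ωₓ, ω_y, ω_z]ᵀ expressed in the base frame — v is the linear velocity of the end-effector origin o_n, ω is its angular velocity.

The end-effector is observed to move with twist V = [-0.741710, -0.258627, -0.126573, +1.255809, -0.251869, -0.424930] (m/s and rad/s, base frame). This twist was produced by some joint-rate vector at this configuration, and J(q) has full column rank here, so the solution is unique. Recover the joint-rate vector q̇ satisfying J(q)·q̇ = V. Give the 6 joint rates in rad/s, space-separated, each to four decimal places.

0.6030 -0.8200 -0.8230 -0.8980 -0.7980 -0.2520

o_n = [-1.5259, 2.7051, 1.4749]
J₁: ẑ×o_n = [-2.7051, -1.5259, 0.0000], ω = ẑ
J2: z=[0.6820, 0.7314, 0.0000] o=[-0.5046, 0.4706, 0.2300] → [0.9105, -0.8490, 2.2709, 0.6820, 0.7314, 0.0000]
J3: z=[0.1270, -0.1184, 0.9848] o=[-0.8751, 1.1852, 0.3637] → [-1.6284, -0.7821, 0.1160, 0.1270, -0.1184, 0.9848]
J4: z=[-0.9854, -0.1285, 0.1116] o=[-0.9047, 1.7578, 0.7613] → [-0.1975, 0.6338, -1.0134, -0.9854, -0.1285, 0.1116]
J5: z=[-0.9854, -0.1285, 0.1116] o=[-0.8465, 1.7335, 1.2472] → [-0.1377, 0.1485, -1.0447, -0.9854, -0.1285, 0.1116]
J6: z=[-0.9854, -0.1285, 0.1116] o=[-1.3393, 2.3780, 1.4915] → [-0.0344, -0.0371, -0.3463, -0.9854, -0.1285, 0.1116]
q̇ = J⁺·V = [0.6030, -0.8200, -0.8230, -0.8980, -0.7980, -0.2520]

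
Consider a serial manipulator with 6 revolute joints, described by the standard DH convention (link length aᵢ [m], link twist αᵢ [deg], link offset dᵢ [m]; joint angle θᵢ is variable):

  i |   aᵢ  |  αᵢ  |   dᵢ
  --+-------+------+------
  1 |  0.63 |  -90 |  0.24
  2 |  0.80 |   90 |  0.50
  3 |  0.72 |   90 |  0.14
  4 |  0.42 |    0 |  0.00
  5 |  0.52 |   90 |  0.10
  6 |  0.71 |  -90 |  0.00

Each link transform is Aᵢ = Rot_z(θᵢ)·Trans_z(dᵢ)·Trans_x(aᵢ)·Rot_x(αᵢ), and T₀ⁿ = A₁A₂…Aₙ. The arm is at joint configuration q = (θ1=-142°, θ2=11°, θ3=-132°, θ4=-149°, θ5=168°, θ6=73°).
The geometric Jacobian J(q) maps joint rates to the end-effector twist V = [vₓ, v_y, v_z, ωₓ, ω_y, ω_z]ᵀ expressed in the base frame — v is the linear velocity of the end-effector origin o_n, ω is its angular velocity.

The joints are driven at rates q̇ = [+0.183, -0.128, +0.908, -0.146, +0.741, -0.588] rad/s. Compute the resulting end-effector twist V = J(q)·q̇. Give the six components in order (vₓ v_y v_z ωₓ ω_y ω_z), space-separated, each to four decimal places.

-1.0122 0.9372 0.4888 0.2767 -0.3071 1.6800

o_n = [0.0001, -0.3077, 0.4892]
J₁: ẑ×o_n = [0.3077, 0.0001, -0.0000], ω = ẑ
J2: z=[0.6157, -0.7880, 0.0000] o=[-0.4964, -0.3879, 0.2400] → [-0.1964, -0.1534, 0.4406, 0.6157, -0.7880, 0.0000]
J3: z=[-0.1504, -0.1175, 0.9816] o=[-0.8074, -1.2654, 0.0874] → [-0.9873, 0.8531, -0.0491, -0.1504, -0.1175, 0.9816]
J4: z=[0.9868, -0.0782, 0.1418] o=[-0.7852, -0.5690, 0.3167] → [-0.0505, -0.0589, 0.3193, 0.9868, -0.0782, 0.1418]
J5: z=[0.9868, -0.0782, 0.1418] o=[-0.7743, -0.9000, 0.0584] → [-0.1177, -0.3153, 0.6451, 0.9868, -0.0782, 0.1418]
J6: z=[0.1617, 0.4334, -0.8866] o=[-0.6716, -0.4410, 0.3015] → [0.1995, -0.6258, -0.2695, 0.1617, 0.4334, -0.8866]
V = J·q̇ = [-1.0122, 0.9372, 0.4888, 0.2767, -0.3071, 1.6800]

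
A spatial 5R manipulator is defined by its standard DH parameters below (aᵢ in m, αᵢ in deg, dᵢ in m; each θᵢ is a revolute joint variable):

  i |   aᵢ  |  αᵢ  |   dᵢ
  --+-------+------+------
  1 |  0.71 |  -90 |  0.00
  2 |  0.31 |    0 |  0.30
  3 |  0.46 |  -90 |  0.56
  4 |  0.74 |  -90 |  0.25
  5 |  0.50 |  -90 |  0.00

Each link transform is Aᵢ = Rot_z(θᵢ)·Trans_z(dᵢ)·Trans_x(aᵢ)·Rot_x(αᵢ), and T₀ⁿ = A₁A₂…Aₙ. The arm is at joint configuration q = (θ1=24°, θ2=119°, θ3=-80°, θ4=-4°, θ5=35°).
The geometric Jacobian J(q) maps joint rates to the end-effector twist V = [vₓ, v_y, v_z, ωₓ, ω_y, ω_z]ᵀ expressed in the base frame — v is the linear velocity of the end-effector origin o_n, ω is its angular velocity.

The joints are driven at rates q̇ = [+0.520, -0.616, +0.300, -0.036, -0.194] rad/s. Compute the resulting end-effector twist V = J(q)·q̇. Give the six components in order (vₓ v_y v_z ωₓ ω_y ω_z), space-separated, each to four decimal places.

-0.4245 0.9030 0.2145 0.0609 -0.1069 0.5565

o_n = [1.2908, 1.6039, -1.2537]
J₁: ẑ×o_n = [-1.6039, 1.2908, 0.0000], ω = ẑ
J2: z=[-0.4067, 0.9135, 0.0000] o=[0.6486, 0.2888, 0.0000] → [-1.1453, -0.5099, -1.1216, -0.4067, 0.9135, 0.0000]
J3: z=[-0.4067, 0.9135, 0.0000] o=[0.3893, 0.5017, -0.2711] → [-0.8976, -0.3997, -1.2719, -0.4067, 0.9135, 0.0000]
J4: z=[-0.5749, -0.2560, -0.7771] o=[0.4881, 1.1587, -0.5606] → [0.5234, -1.0223, -0.0505, -0.5749, -0.2560, -0.7771]
J5: z=[0.4553, -0.8893, -0.0439] o=[0.8475, 1.3752, -1.2195] → [0.0405, -0.0039, 0.4983, 0.4553, -0.8893, -0.0439]
V = J·q̇ = [-0.4245, 0.9030, 0.2145, 0.0609, -0.1069, 0.5565]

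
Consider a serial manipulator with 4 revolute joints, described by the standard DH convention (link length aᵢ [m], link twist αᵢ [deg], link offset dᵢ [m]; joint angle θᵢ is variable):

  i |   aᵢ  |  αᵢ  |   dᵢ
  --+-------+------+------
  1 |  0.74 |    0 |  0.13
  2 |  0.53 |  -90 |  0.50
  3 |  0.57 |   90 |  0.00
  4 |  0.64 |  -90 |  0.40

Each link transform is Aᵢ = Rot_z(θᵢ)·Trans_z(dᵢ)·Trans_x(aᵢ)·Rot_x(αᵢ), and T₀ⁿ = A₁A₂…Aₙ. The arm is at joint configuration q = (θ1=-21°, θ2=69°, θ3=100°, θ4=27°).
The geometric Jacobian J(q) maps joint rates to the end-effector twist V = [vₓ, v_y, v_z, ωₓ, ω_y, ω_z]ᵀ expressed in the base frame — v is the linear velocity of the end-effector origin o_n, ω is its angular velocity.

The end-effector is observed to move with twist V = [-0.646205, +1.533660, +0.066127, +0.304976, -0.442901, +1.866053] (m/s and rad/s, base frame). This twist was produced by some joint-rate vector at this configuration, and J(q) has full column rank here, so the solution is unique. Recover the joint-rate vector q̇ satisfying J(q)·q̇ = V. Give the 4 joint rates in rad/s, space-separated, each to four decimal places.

o_n = [0.9607, 0.4687, -0.5624]
J₁: ẑ×o_n = [-0.4687, 0.9607, 0.0000], ω = ẑ
J2: z=[0.0000, 0.0000, 1.0000] o=[0.6908, -0.2652, 0.1300] → [-0.7339, 0.2698, 0.0000, 0.0000, 0.0000, 1.0000]
J3: z=[-0.7431, 0.6691, 0.0000] o=[1.0455, 0.1287, 0.6300] → [-0.7979, -0.8861, -0.1959, -0.7431, 0.6691, 0.0000]
J4: z=[0.6590, 0.7319, -0.1736] o=[0.9793, 0.0551, 0.0687] → [-0.3900, 0.4191, 0.2861, 0.6590, 0.7319, -0.1736]
q̇ = J⁺·V = [0.9060, 0.9380, -0.5230, -0.1270]

0.9060 0.9380 -0.5230 -0.1270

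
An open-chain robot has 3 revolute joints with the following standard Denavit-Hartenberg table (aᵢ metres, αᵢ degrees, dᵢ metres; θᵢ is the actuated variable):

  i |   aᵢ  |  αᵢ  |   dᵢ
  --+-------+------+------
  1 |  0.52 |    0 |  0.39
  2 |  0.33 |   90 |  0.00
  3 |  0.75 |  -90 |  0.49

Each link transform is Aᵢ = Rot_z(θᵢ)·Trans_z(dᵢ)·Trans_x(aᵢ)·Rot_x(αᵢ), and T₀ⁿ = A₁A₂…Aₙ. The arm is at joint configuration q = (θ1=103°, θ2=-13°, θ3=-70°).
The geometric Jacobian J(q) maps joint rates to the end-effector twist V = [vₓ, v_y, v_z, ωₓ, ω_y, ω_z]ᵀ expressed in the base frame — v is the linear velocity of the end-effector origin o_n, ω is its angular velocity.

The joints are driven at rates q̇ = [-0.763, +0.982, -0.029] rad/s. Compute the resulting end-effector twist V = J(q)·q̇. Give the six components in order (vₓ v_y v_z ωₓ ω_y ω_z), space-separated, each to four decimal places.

o_n = [0.3730, 1.0932, -0.3148]
J₁: ẑ×o_n = [-1.0932, 0.3730, 0.0000], ω = ẑ
J2: z=[0.0000, 0.0000, 1.0000] o=[-0.1170, 0.5067, 0.3900] → [-0.5865, 0.4900, 0.0000, 0.0000, 0.0000, 1.0000]
J3: z=[1.0000, 0.0000, 0.0000] o=[-0.1170, 0.8367, 0.3900] → [-0.0000, 0.7048, 0.2565, 1.0000, 0.0000, 0.0000]
V = J·q̇ = [0.2581, 0.1761, -0.0074, -0.0290, -0.0000, 0.2190]

0.2581 0.1761 -0.0074 -0.0290 -0.0000 0.2190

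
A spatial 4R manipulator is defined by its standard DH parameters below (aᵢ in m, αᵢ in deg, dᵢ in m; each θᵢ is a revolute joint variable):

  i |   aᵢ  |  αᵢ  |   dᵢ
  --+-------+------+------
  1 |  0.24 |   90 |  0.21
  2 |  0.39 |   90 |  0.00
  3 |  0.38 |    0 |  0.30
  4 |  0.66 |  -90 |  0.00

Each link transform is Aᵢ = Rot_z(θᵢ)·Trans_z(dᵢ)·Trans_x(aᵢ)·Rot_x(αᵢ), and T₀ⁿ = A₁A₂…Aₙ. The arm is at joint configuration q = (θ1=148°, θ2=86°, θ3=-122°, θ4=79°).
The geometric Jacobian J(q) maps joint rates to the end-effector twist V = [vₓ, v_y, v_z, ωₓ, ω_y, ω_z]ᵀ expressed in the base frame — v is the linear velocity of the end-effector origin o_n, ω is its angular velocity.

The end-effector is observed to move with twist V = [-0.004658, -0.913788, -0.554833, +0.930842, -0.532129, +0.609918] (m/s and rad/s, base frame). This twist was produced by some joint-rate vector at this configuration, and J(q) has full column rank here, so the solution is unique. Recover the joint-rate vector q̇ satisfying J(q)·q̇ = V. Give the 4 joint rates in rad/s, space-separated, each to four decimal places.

o_n = [-0.9063, -0.3444, 0.8588]
J₁: ẑ×o_n = [0.3444, -0.9063, 0.0000], ω = ẑ
J2: z=[0.5299, 0.8480, 0.0000] o=[-0.2035, 0.1272, 0.2100] → [0.5502, -0.3438, 0.3461, 0.5299, 0.8480, 0.0000]
J3: z=[-0.8460, 0.5286, -0.0698] o=[-0.2266, 0.1416, 0.5990] → [0.1034, 0.2671, 0.7705, -0.8460, 0.5286, -0.0698]
J4: z=[-0.8460, 0.5286, -0.0698] o=[-0.6393, 0.0195, 0.3772] → [0.2292, 0.4260, 0.4490, -0.8460, 0.5286, -0.0698]
q̇ = J⁺·V = [0.5350, 0.0420, -0.2710, -0.8030]

0.5350 0.0420 -0.2710 -0.8030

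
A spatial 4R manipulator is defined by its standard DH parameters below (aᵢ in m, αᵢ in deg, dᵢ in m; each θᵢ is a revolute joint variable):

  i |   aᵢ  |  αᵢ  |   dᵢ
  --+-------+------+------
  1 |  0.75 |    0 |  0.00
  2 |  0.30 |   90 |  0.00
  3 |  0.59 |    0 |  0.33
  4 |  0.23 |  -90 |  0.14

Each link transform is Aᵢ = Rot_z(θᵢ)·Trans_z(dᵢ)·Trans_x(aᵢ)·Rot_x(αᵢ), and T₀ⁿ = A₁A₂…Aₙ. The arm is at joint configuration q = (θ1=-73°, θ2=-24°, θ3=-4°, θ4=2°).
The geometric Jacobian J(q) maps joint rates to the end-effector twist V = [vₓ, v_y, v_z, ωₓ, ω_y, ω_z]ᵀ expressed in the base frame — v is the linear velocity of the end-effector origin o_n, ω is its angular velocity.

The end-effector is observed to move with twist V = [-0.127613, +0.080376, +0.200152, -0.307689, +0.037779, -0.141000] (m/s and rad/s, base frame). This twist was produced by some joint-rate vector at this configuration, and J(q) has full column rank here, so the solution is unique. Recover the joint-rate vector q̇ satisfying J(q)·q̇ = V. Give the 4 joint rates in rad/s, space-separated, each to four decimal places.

0.0310 -0.1720 0.2190 0.0910

o_n = [-0.3835, -1.7700, -0.0492]
J₁: ẑ×o_n = [1.7700, -0.3835, 0.0000], ω = ẑ
J2: z=[0.0000, 0.0000, 1.0000] o=[0.2193, -0.7172, 0.0000] → [1.0528, -0.6028, 0.0000, 0.0000, 0.0000, 1.0000]
J3: z=[-0.9925, 0.1219, 0.0000] o=[0.1827, -1.0150, 0.0000] → [-0.0060, -0.0488, 0.8184, -0.9925, 0.1219, 0.0000]
J4: z=[-0.9925, 0.1219, 0.0000] o=[-0.2166, -1.5590, -0.0412] → [-0.0010, -0.0080, 0.2299, -0.9925, 0.1219, 0.0000]
q̇ = J⁺·V = [0.0310, -0.1720, 0.2190, 0.0910]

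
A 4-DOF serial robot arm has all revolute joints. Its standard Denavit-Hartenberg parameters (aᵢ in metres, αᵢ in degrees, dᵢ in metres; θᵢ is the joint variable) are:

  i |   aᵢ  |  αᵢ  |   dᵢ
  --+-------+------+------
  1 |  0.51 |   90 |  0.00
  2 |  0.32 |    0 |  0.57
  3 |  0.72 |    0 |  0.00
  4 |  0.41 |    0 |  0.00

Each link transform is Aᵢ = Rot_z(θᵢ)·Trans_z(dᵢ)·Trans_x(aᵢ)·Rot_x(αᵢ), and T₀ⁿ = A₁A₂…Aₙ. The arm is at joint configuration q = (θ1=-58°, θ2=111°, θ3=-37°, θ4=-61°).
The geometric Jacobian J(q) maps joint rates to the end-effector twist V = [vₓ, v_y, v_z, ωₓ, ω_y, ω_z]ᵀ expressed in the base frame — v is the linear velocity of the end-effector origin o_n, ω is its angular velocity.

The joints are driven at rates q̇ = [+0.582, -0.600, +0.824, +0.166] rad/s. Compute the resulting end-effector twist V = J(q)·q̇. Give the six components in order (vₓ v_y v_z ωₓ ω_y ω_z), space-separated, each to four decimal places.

o_n = [0.0430, -1.1444, 1.0831]
J₁: ẑ×o_n = [1.1444, 0.0430, -0.0000], ω = ẑ
J2: z=[-0.8480, -0.5299, 0.0000] o=[0.2703, -0.4325, 0.0000] → [-0.5739, 0.9185, 0.4833, -0.8480, -0.5299, 0.0000]
J3: z=[-0.8480, -0.5299, 0.0000] o=[-0.2739, -0.6373, 0.2987] → [-0.4156, 0.6652, 0.5980, -0.8480, -0.5299, 0.0000]
J4: z=[-0.8480, -0.5299, 0.0000] o=[-0.1687, -0.8056, 0.9909] → [-0.0489, 0.0782, 0.3995, -0.8480, -0.5299, 0.0000]
V = J·q̇ = [0.6598, 0.0350, 0.2691, -0.3307, -0.2067, 0.5820]

0.6598 0.0350 0.2691 -0.3307 -0.2067 0.5820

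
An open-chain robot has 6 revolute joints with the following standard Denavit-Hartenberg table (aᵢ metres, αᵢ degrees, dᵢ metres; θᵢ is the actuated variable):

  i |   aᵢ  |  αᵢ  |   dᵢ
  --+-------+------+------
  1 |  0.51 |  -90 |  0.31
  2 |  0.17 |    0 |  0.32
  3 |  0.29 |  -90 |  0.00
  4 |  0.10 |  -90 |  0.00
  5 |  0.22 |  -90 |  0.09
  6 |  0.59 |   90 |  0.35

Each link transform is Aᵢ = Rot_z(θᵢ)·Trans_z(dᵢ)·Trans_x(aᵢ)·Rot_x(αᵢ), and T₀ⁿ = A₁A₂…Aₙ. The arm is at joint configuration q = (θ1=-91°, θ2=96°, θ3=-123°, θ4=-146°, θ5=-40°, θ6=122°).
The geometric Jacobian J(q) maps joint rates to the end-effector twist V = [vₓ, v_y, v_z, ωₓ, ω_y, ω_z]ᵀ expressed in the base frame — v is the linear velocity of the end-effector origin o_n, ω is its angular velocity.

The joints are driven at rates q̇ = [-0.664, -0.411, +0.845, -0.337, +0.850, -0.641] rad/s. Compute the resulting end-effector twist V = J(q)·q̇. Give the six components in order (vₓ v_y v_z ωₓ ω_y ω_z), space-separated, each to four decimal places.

o_n = [0.1182, -0.2119, 0.3648]
J₁: ẑ×o_n = [0.2119, 0.1182, -0.0000], ω = ẑ
J2: z=[0.9998, -0.0175, 0.0000] o=[-0.0089, -0.5099, 0.3100] → [-0.0010, -0.0548, 0.3002, 0.9998, -0.0175, 0.0000]
J3: z=[0.9998, -0.0175, 0.0000] o=[0.3114, -0.4977, 0.1409] → [-0.0039, -0.2238, 0.2824, 0.9998, -0.0175, 0.0000]
J4: z=[-0.0079, -0.4539, -0.8910] o=[0.3069, -0.7561, 0.2726] → [0.4431, 0.1689, -0.0900, -0.0079, -0.4539, -0.8910]
J5: z=[0.8202, -0.5126, 0.2539] o=[0.3641, -0.6832, 0.2350] → [-0.1862, -0.1689, 0.2605, 0.8202, -0.5126, 0.2539]
J6: z=[0.3737, 0.8162, 0.4406] o=[0.5331, -0.6707, 0.0684] → [0.0397, -0.2936, 0.5102, 0.3737, 0.8162, 0.4406]
V = J·q̇ = [-0.4767, -0.2573, 0.0400, 0.8942, -0.8135, -0.4304]

-0.4767 -0.2573 0.0400 0.8942 -0.8135 -0.4304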